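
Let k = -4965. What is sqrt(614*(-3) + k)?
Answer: I*sqrt(6807) ≈ 82.505*I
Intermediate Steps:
sqrt(614*(-3) + k) = sqrt(614*(-3) - 4965) = sqrt(-1842 - 4965) = sqrt(-6807) = I*sqrt(6807)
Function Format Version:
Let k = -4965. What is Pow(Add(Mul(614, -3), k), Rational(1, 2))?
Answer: Mul(I, Pow(6807, Rational(1, 2))) ≈ Mul(82.505, I)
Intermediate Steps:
Pow(Add(Mul(614, -3), k), Rational(1, 2)) = Pow(Add(Mul(614, -3), -4965), Rational(1, 2)) = Pow(Add(-1842, -4965), Rational(1, 2)) = Pow(-6807, Rational(1, 2)) = Mul(I, Pow(6807, Rational(1, 2)))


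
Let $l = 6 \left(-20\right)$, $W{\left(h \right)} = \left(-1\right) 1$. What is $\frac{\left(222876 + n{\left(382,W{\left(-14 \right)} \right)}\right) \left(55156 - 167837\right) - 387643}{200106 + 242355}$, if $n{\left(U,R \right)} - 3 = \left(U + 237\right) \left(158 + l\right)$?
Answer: $- \frac{9255032908}{147487} \approx -62752.0$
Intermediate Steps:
$W{\left(h \right)} = -1$
$l = -120$
$n{\left(U,R \right)} = 9009 + 38 U$ ($n{\left(U,R \right)} = 3 + \left(U + 237\right) \left(158 - 120\right) = 3 + \left(237 + U\right) 38 = 3 + \left(9006 + 38 U\right) = 9009 + 38 U$)
$\frac{\left(222876 + n{\left(382,W{\left(-14 \right)} \right)}\right) \left(55156 - 167837\right) - 387643}{200106 + 242355} = \frac{\left(222876 + \left(9009 + 38 \cdot 382\right)\right) \left(55156 - 167837\right) - 387643}{200106 + 242355} = \frac{\left(222876 + \left(9009 + 14516\right)\right) \left(-112681\right) - 387643}{442461} = \left(\left(222876 + 23525\right) \left(-112681\right) - 387643\right) \frac{1}{442461} = \left(246401 \left(-112681\right) - 387643\right) \frac{1}{442461} = \left(-27764711081 - 387643\right) \frac{1}{442461} = \left(-27765098724\right) \frac{1}{442461} = - \frac{9255032908}{147487}$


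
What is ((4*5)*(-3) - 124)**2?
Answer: 33856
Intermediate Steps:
((4*5)*(-3) - 124)**2 = (20*(-3) - 124)**2 = (-60 - 124)**2 = (-184)**2 = 33856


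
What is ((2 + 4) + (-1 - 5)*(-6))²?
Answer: 1764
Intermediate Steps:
((2 + 4) + (-1 - 5)*(-6))² = (6 - 6*(-6))² = (6 + 36)² = 42² = 1764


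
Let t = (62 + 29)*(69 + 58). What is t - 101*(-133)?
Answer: 24990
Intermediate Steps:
t = 11557 (t = 91*127 = 11557)
t - 101*(-133) = 11557 - 101*(-133) = 11557 + 13433 = 24990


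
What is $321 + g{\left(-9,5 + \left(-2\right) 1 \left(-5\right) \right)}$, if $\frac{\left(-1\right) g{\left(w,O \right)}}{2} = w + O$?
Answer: $309$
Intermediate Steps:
$g{\left(w,O \right)} = - 2 O - 2 w$ ($g{\left(w,O \right)} = - 2 \left(w + O\right) = - 2 \left(O + w\right) = - 2 O - 2 w$)
$321 + g{\left(-9,5 + \left(-2\right) 1 \left(-5\right) \right)} = 321 - \left(-18 + 2 \left(5 + \left(-2\right) 1 \left(-5\right)\right)\right) = 321 + \left(- 2 \left(5 - -10\right) + 18\right) = 321 + \left(- 2 \left(5 + 10\right) + 18\right) = 321 + \left(\left(-2\right) 15 + 18\right) = 321 + \left(-30 + 18\right) = 321 - 12 = 309$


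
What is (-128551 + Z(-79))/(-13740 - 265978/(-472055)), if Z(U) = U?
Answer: 30360217325/3242884861 ≈ 9.3621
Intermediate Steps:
(-128551 + Z(-79))/(-13740 - 265978/(-472055)) = (-128551 - 79)/(-13740 - 265978/(-472055)) = -128630/(-13740 - 265978*(-1/472055)) = -128630/(-13740 + 265978/472055) = -128630/(-6485769722/472055) = -128630*(-472055/6485769722) = 30360217325/3242884861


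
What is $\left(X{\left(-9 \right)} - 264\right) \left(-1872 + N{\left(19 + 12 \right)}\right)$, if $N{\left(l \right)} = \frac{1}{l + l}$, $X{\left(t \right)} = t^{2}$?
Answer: $\frac{21239529}{62} \approx 3.4257 \cdot 10^{5}$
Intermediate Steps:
$N{\left(l \right)} = \frac{1}{2 l}$
$\left(X{\left(-9 \right)} - 264\right) \left(-1872 + N{\left(19 + 12 \right)}\right) = \left(\left(-9\right)^{2} - 264\right) \left(-1872 + \frac{1}{2 \left(19 + 12\right)}\right) = \left(81 - 264\right) \left(-1872 + \frac{1}{2 \cdot 31}\right) = - 183 \left(-1872 + \frac{1}{2} \cdot \frac{1}{31}\right) = - 183 \left(-1872 + \frac{1}{62}\right) = \left(-183\right) \left(- \frac{116063}{62}\right) = \frac{21239529}{62}$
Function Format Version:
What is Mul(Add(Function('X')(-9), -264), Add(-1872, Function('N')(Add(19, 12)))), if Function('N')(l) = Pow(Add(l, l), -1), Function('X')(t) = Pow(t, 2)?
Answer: Rational(21239529, 62) ≈ 3.4257e+5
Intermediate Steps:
Function('N')(l) = Mul(Rational(1, 2), Pow(l, -1)) (Function('N')(l) = Pow(Mul(2, l), -1) = Mul(Rational(1, 2), Pow(l, -1)))
Mul(Add(Function('X')(-9), -264), Add(-1872, Function('N')(Add(19, 12)))) = Mul(Add(Pow(-9, 2), -264), Add(-1872, Mul(Rational(1, 2), Pow(Add(19, 12), -1)))) = Mul(Add(81, -264), Add(-1872, Mul(Rational(1, 2), Pow(31, -1)))) = Mul(-183, Add(-1872, Mul(Rational(1, 2), Rational(1, 31)))) = Mul(-183, Add(-1872, Rational(1, 62))) = Mul(-183, Rational(-116063, 62)) = Rational(21239529, 62)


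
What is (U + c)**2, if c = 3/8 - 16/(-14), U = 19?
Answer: 1320201/3136 ≈ 420.98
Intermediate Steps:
c = 85/56 (c = 3*(1/8) - 16*(-1/14) = 3/8 + 8/7 = 85/56 ≈ 1.5179)
(U + c)**2 = (19 + 85/56)**2 = (1149/56)**2 = 1320201/3136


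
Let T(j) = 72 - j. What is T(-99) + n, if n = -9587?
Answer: -9416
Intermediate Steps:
T(-99) + n = (72 - 1*(-99)) - 9587 = (72 + 99) - 9587 = 171 - 9587 = -9416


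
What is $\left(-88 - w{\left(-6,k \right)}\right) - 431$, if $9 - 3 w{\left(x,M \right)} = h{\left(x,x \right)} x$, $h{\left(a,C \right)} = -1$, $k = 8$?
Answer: $-520$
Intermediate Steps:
$w{\left(x,M \right)} = 3 + \frac{x}{3}$ ($w{\left(x,M \right)} = 3 - \frac{\left(-1\right) x}{3} = 3 + \frac{x}{3}$)
$\left(-88 - w{\left(-6,k \right)}\right) - 431 = \left(-88 - \left(3 + \frac{1}{3} \left(-6\right)\right)\right) - 431 = \left(-88 - \left(3 - 2\right)\right) - 431 = \left(-88 - 1\right) - 431 = -89 - 431 = -520$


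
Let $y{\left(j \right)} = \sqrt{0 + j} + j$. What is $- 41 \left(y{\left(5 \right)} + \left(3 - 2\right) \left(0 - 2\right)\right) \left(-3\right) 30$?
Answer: $11070 + 3690 \sqrt{5} \approx 19321.0$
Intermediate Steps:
$y{\left(j \right)} = j + \sqrt{j}$ ($y{\left(j \right)} = \sqrt{j} + j = j + \sqrt{j}$)
$- 41 \left(y{\left(5 \right)} + \left(3 - 2\right) \left(0 - 2\right)\right) \left(-3\right) 30 = - 41 \left(\left(5 + \sqrt{5}\right) + \left(3 - 2\right) \left(0 - 2\right)\right) \left(-3\right) 30 = - 41 \left(\left(5 + \sqrt{5}\right) + 1 \left(-2\right)\right) \left(-3\right) 30 = - 41 \left(\left(5 + \sqrt{5}\right) - 2\right) \left(-3\right) 30 = - 41 \left(3 + \sqrt{5}\right) \left(-3\right) 30 = - 41 \left(-9 - 3 \sqrt{5}\right) 30 = \left(369 + 123 \sqrt{5}\right) 30 = 11070 + 3690 \sqrt{5}$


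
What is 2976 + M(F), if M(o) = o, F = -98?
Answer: 2878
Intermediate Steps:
2976 + M(F) = 2976 - 98 = 2878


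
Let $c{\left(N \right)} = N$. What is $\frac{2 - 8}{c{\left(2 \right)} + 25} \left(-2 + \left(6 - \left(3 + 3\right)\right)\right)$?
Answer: $\frac{4}{9} \approx 0.44444$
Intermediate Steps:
$\frac{2 - 8}{c{\left(2 \right)} + 25} \left(-2 + \left(6 - \left(3 + 3\right)\right)\right) = \frac{2 - 8}{2 + 25} \left(-2 + \left(6 - \left(3 + 3\right)\right)\right) = - \frac{6}{27} \left(-2 + \left(6 - 6\right)\right) = \left(-6\right) \frac{1}{27} \left(-2 + \left(6 - 6\right)\right) = - \frac{2 \left(-2 + 0\right)}{9} = \left(- \frac{2}{9}\right) \left(-2\right) = \frac{4}{9}$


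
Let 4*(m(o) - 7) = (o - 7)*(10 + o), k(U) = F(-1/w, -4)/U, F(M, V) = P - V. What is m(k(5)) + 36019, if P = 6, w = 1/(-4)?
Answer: 36011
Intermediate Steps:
w = -¼ ≈ -0.25000
F(M, V) = 6 - V
k(U) = 10/U (k(U) = (6 - 1*(-4))/U = (6 + 4)/U = 10/U)
m(o) = 7 + (-7 + o)*(10 + o)/4 (m(o) = 7 + ((o - 7)*(10 + o))/4 = 7 + ((-7 + o)*(10 + o))/4 = 7 + (-7 + o)*(10 + o)/4)
m(k(5)) + 36019 = (-21/2 + (10/5)²/4 + 3*(10/5)/4) + 36019 = (-21/2 + (10*(⅕))²/4 + 3*(10*(⅕))/4) + 36019 = (-21/2 + (¼)*2² + (¾)*2) + 36019 = (-21/2 + (¼)*4 + 3/2) + 36019 = (-21/2 + 1 + 3/2) + 36019 = -8 + 36019 = 36011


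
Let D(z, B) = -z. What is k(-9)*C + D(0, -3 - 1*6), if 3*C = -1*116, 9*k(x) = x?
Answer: 116/3 ≈ 38.667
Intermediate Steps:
k(x) = x/9
C = -116/3 (C = (-1*116)/3 = (⅓)*(-116) = -116/3 ≈ -38.667)
k(-9)*C + D(0, -3 - 1*6) = ((⅑)*(-9))*(-116/3) - 1*0 = -1*(-116/3) + 0 = 116/3 + 0 = 116/3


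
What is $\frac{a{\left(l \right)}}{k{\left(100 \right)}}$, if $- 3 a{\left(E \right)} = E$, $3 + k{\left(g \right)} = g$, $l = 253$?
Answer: $- \frac{253}{291} \approx -0.86942$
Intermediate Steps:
$k{\left(g \right)} = -3 + g$
$a{\left(E \right)} = - \frac{E}{3}$
$\frac{a{\left(l \right)}}{k{\left(100 \right)}} = \frac{\left(- \frac{1}{3}\right) 253}{-3 + 100} = - \frac{253}{3 \cdot 97} = \left(- \frac{253}{3}\right) \frac{1}{97} = - \frac{253}{291}$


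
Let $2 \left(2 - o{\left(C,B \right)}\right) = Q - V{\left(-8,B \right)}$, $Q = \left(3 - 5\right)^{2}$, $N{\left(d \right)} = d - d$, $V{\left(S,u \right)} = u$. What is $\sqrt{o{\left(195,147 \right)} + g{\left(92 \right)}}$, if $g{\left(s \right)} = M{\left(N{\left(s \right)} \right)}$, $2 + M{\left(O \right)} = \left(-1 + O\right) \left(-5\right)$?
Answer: $\frac{3 \sqrt{34}}{2} \approx 8.7464$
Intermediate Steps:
$N{\left(d \right)} = 0$
$M{\left(O \right)} = 3 - 5 O$ ($M{\left(O \right)} = -2 + \left(-1 + O\right) \left(-5\right) = -2 - \left(-5 + 5 O\right) = 3 - 5 O$)
$g{\left(s \right)} = 3$ ($g{\left(s \right)} = 3 - 0 = 3 + 0 = 3$)
$Q = 4$ ($Q = \left(-2\right)^{2} = 4$)
$o{\left(C,B \right)} = \frac{B}{2}$ ($o{\left(C,B \right)} = 2 - \frac{4 - B}{2} = 2 + \left(-2 + \frac{B}{2}\right) = \frac{B}{2}$)
$\sqrt{o{\left(195,147 \right)} + g{\left(92 \right)}} = \sqrt{\frac{1}{2} \cdot 147 + 3} = \sqrt{\frac{147}{2} + 3} = \sqrt{\frac{153}{2}} = \frac{3 \sqrt{34}}{2}$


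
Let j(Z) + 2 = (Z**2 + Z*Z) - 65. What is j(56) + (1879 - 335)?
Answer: 7749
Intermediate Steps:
j(Z) = -67 + 2*Z**2 (j(Z) = -2 + ((Z**2 + Z*Z) - 65) = -2 + ((Z**2 + Z**2) - 65) = -2 + (2*Z**2 - 65) = -2 + (-65 + 2*Z**2) = -67 + 2*Z**2)
j(56) + (1879 - 335) = (-67 + 2*56**2) + (1879 - 335) = (-67 + 2*3136) + 1544 = (-67 + 6272) + 1544 = 6205 + 1544 = 7749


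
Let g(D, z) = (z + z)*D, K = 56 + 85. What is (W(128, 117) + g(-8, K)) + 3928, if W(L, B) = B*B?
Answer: 15361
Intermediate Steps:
W(L, B) = B**2
K = 141
g(D, z) = 2*D*z (g(D, z) = (2*z)*D = 2*D*z)
(W(128, 117) + g(-8, K)) + 3928 = (117**2 + 2*(-8)*141) + 3928 = (13689 - 2256) + 3928 = 11433 + 3928 = 15361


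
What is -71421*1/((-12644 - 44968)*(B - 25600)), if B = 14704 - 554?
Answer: -23807/219885800 ≈ -0.00010827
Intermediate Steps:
B = 14150
-71421*1/((-12644 - 44968)*(B - 25600)) = -71421*1/((-12644 - 44968)*(14150 - 25600)) = -71421/((-57612*(-11450))) = -71421/659657400 = -71421*1/659657400 = -23807/219885800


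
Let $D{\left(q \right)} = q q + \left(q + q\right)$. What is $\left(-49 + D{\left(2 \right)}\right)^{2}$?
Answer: $1681$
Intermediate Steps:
$D{\left(q \right)} = q^{2} + 2 q$
$\left(-49 + D{\left(2 \right)}\right)^{2} = \left(-49 + 2 \left(2 + 2\right)\right)^{2} = \left(-49 + 2 \cdot 4\right)^{2} = \left(-49 + 8\right)^{2} = \left(-41\right)^{2} = 1681$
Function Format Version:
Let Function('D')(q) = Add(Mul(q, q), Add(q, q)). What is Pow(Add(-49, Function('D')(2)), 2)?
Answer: 1681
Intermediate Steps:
Function('D')(q) = Add(Pow(q, 2), Mul(2, q))
Pow(Add(-49, Function('D')(2)), 2) = Pow(Add(-49, Mul(2, Add(2, 2))), 2) = Pow(Add(-49, Mul(2, 4)), 2) = Pow(Add(-49, 8), 2) = Pow(-41, 2) = 1681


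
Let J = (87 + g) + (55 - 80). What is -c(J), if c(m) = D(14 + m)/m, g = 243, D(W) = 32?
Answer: -32/305 ≈ -0.10492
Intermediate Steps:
J = 305 (J = (87 + 243) + (55 - 80) = 330 - 25 = 305)
c(m) = 32/m
-c(J) = -32/305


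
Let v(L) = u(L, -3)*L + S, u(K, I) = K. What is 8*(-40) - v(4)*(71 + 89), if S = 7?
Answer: -4000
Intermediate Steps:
v(L) = 7 + L² (v(L) = L*L + 7 = L² + 7 = 7 + L²)
8*(-40) - v(4)*(71 + 89) = 8*(-40) - (7 + 4²)*(71 + 89) = -320 - (7 + 16)*160 = -320 - 23*160 = -320 - 1*3680 = -320 - 3680 = -4000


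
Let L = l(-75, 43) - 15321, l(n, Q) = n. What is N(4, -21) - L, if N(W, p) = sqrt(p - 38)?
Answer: 15396 + I*sqrt(59) ≈ 15396.0 + 7.6811*I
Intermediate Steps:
N(W, p) = sqrt(-38 + p)
L = -15396 (L = -75 - 15321 = -15396)
N(4, -21) - L = sqrt(-38 - 21) - 1*(-15396) = sqrt(-59) + 15396 = I*sqrt(59) + 15396 = 15396 + I*sqrt(59)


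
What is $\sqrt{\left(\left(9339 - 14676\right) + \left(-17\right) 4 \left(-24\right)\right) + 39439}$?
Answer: $\sqrt{35734} \approx 189.03$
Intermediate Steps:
$\sqrt{\left(\left(9339 - 14676\right) + \left(-17\right) 4 \left(-24\right)\right) + 39439} = \sqrt{\left(-5337 - -1632\right) + 39439} = \sqrt{\left(-5337 + 1632\right) + 39439} = \sqrt{-3705 + 39439} = \sqrt{35734}$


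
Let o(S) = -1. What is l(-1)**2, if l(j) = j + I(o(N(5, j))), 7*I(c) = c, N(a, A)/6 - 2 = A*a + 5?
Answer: 64/49 ≈ 1.3061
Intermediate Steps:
N(a, A) = 42 + 6*A*a (N(a, A) = 12 + 6*(A*a + 5) = 12 + 6*(5 + A*a) = 12 + (30 + 6*A*a) = 42 + 6*A*a)
I(c) = c/7
l(j) = -1/7 + j (l(j) = j + (1/7)*(-1) = j - 1/7 = -1/7 + j)
l(-1)**2 = (-1/7 - 1)**2 = (-8/7)**2 = 64/49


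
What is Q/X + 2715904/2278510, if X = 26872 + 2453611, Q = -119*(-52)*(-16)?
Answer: 3255581491776/2825902660165 ≈ 1.1521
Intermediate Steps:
Q = -99008 (Q = 6188*(-16) = -99008)
X = 2480483
Q/X + 2715904/2278510 = -99008/2480483 + 2715904/2278510 = -99008*1/2480483 + 2715904*(1/2278510) = -99008/2480483 + 1357952/1139255 = 3255581491776/2825902660165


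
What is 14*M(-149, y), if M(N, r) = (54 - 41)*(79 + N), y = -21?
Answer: -12740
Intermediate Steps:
M(N, r) = 1027 + 13*N (M(N, r) = 13*(79 + N) = 1027 + 13*N)
14*M(-149, y) = 14*(1027 + 13*(-149)) = 14*(1027 - 1937) = 14*(-910) = -12740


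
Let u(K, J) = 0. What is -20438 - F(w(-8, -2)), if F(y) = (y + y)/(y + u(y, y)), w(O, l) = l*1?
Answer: -20440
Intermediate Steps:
w(O, l) = l
F(y) = 2 (F(y) = (y + y)/(y + 0) = (2*y)/y = 2)
-20438 - F(w(-8, -2)) = -20438 - 1*2 = -20438 - 2 = -20440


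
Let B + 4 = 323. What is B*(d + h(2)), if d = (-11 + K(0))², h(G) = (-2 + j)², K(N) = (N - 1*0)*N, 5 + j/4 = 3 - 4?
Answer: 254243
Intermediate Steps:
B = 319 (B = -4 + 323 = 319)
j = -24 (j = -20 + 4*(3 - 4) = -20 + 4*(-1) = -20 - 4 = -24)
K(N) = N² (K(N) = (N + 0)*N = N*N = N²)
h(G) = 676 (h(G) = (-2 - 24)² = (-26)² = 676)
d = 121 (d = (-11 + 0²)² = (-11 + 0)² = (-11)² = 121)
B*(d + h(2)) = 319*(121 + 676) = 319*797 = 254243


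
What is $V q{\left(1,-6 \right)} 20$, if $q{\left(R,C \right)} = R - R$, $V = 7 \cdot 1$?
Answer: $0$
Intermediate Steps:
$V = 7$
$q{\left(R,C \right)} = 0$
$V q{\left(1,-6 \right)} 20 = 7 \cdot 0 \cdot 20 = 0 \cdot 20 = 0$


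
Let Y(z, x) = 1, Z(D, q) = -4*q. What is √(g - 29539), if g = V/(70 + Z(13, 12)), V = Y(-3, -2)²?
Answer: I*√14296854/22 ≈ 171.87*I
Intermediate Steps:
V = 1 (V = 1² = 1)
g = 1/22 (g = 1/(70 - 4*12) = 1/(70 - 48) = 1/22 ≈ 0.045455)
√(g - 29539) = √(1/22 - 29539) = √(-649857/22) = I*√14296854/22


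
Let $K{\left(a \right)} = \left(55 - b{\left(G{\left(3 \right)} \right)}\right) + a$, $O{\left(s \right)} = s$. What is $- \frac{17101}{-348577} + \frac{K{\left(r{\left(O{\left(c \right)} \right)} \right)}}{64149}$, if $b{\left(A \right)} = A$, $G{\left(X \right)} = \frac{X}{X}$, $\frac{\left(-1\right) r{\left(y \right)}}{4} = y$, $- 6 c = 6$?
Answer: $\frac{1117229515}{22360865973} \approx 0.049964$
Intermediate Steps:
$c = -1$ ($c = \left(- \frac{1}{6}\right) 6 = -1$)
$r{\left(y \right)} = - 4 y$
$G{\left(X \right)} = 1$
$K{\left(a \right)} = 54 + a$ ($K{\left(a \right)} = \left(55 - 1\right) + a = 54 + a$)
$- \frac{17101}{-348577} + \frac{K{\left(r{\left(O{\left(c \right)} \right)} \right)}}{64149} = - \frac{17101}{-348577} + \frac{54 - -4}{64149} = \left(-17101\right) \left(- \frac{1}{348577}\right) + \left(54 + 4\right) \frac{1}{64149} = \frac{17101}{348577} + 58 \cdot \frac{1}{64149} = \frac{17101}{348577} + \frac{58}{64149} = \frac{1117229515}{22360865973}$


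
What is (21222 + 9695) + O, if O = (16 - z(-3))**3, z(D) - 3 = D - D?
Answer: 33114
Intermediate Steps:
z(D) = 3 (z(D) = 3 + (D - D) = 3 + 0 = 3)
O = 2197 (O = (16 - 1*3)**3 = (16 - 3)**3 = 13**3 = 2197)
(21222 + 9695) + O = (21222 + 9695) + 2197 = 30917 + 2197 = 33114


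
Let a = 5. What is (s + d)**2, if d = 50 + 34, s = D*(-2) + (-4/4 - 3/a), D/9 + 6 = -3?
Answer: 1493284/25 ≈ 59731.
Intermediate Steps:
D = -81 (D = -54 + 9*(-3) = -54 - 27 = -81)
s = 802/5 (s = -81*(-2) + (-4/4 - 3/5) = 162 + (-4*1/4 - 3*1/5) = 162 + (-1 - 3/5) = 162 - 8/5 = 802/5 ≈ 160.40)
d = 84
(s + d)**2 = (802/5 + 84)**2 = (1222/5)**2 = 1493284/25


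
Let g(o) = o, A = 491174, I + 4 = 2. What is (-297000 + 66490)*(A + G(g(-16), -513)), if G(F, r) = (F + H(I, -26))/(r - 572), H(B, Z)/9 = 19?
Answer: -113220485810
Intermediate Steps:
I = -2 (I = -4 + 2 = -2)
H(B, Z) = 171 (H(B, Z) = 9*19 = 171)
G(F, r) = (171 + F)/(-572 + r) (G(F, r) = (F + 171)/(r - 572) = (171 + F)/(-572 + r))
(-297000 + 66490)*(A + G(g(-16), -513)) = (-297000 + 66490)*(491174 + (171 - 16)/(-572 - 513)) = -230510*(491174 + 155/(-1085)) = -230510*(491174 - 1/1085*155) = -230510*(491174 - ⅐) = -230510*3438217/7 = -113220485810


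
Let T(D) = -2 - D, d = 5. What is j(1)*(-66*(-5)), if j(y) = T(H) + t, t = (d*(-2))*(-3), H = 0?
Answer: 9240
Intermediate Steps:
t = 30 (t = (5*(-2))*(-3) = -10*(-3) = 30)
j(y) = 28 (j(y) = (-2 - 1*0) + 30 = (-2 + 0) + 30 = -2 + 30 = 28)
j(1)*(-66*(-5)) = 28*(-66*(-5)) = 28*330 = 9240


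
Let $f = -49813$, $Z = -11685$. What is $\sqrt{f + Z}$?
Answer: $i \sqrt{61498} \approx 247.99 i$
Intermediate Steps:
$\sqrt{f + Z} = \sqrt{-49813 - 11685} = \sqrt{-61498} = i \sqrt{61498}$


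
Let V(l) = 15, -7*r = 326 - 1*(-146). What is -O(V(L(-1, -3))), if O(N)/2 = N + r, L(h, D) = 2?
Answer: 734/7 ≈ 104.86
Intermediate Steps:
r = -472/7 (r = -(326 - 1*(-146))/7 = -(326 + 146)/7 = -1/7*472 = -472/7 ≈ -67.429)
O(N) = -944/7 + 2*N (O(N) = 2*(N - 472/7) = 2*(-472/7 + N) = -944/7 + 2*N)
-O(V(L(-1, -3))) = -(-944/7 + 2*15) = -(-944/7 + 30) = -1*(-734/7) = 734/7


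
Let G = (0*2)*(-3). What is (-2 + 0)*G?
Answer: 0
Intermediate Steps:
G = 0 (G = 0*(-3) = 0)
(-2 + 0)*G = (-2 + 0)*0 = -2*0 = 0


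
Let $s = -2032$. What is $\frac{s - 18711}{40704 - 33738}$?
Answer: $- \frac{20743}{6966} \approx -2.9777$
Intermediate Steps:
$\frac{s - 18711}{40704 - 33738} = \frac{-2032 - 18711}{40704 - 33738} = - \frac{20743}{6966}$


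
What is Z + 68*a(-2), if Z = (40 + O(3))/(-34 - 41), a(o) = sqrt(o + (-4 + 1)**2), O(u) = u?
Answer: -43/75 + 68*sqrt(7) ≈ 179.34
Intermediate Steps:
a(o) = sqrt(9 + o) (a(o) = sqrt(o + (-3)**2) = sqrt(o + 9) = sqrt(9 + o))
Z = -43/75 (Z = (40 + 3)/(-34 - 41) = 43/(-75) = 43*(-1/75) = -43/75 ≈ -0.57333)
Z + 68*a(-2) = -43/75 + 68*sqrt(9 - 2) = -43/75 + 68*sqrt(7)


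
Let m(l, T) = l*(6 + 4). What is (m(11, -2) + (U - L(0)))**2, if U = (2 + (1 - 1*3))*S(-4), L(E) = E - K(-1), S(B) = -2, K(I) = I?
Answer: 11881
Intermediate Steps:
m(l, T) = 10*l (m(l, T) = l*10 = 10*l)
L(E) = 1 + E (L(E) = E - 1*(-1) = E + 1 = 1 + E)
U = 0 (U = (2 + (1 - 1*3))*(-2) = (2 + (1 - 3))*(-2) = (2 - 2)*(-2) = 0*(-2) = 0)
(m(11, -2) + (U - L(0)))**2 = (10*11 + (0 - (1 + 0)))**2 = (110 + (0 - 1*1))**2 = (110 + (0 - 1))**2 = (110 - 1)**2 = 109**2 = 11881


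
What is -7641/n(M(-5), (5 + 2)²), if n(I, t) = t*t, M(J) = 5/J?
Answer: -7641/2401 ≈ -3.1824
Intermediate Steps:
n(I, t) = t²
-7641/n(M(-5), (5 + 2)²) = -7641/(5 + 2)⁴ = -7641/((7²)²) = -7641/(49²) = -7641/2401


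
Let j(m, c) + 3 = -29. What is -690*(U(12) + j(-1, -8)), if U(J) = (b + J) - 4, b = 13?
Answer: 7590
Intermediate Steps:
j(m, c) = -32 (j(m, c) = -3 - 29 = -32)
U(J) = 9 + J (U(J) = (13 + J) - 4 = 9 + J)
-690*(U(12) + j(-1, -8)) = -690*((9 + 12) - 32) = -690*(21 - 32) = -690*(-11) = 7590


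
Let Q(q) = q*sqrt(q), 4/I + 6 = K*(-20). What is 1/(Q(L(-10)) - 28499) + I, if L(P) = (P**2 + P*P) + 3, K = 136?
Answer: -1646499285/1095616983362 - 203*sqrt(203)/803827574 ≈ -0.0015064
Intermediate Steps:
L(P) = 3 + 2*P**2 (L(P) = (P**2 + P**2) + 3 = 2*P**2 + 3 = 3 + 2*P**2)
I = -2/1363 (I = 4/(-6 + 136*(-20)) = 4/(-6 - 2720) = 4/(-2726) = 4*(-1/2726) = -2/1363 ≈ -0.0014674)
Q(q) = q**(3/2)
1/(Q(L(-10)) - 28499) + I = 1/((3 + 2*(-10)**2)**(3/2) - 28499) - 2/1363 = 1/((3 + 2*100)**(3/2) - 28499) - 2/1363 = 1/((3 + 200)**(3/2) - 28499) - 2/1363 = 1/(203**(3/2) - 28499) - 2/1363 = 1/(203*sqrt(203) - 28499) - 2/1363 = 1/(-28499 + 203*sqrt(203)) - 2/1363 = -2/1363 + 1/(-28499 + 203*sqrt(203))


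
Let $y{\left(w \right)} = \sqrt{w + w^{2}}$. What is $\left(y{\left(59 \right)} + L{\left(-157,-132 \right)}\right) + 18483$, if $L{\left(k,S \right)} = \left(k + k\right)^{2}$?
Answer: $117079 + 2 \sqrt{885} \approx 1.1714 \cdot 10^{5}$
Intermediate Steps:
$L{\left(k,S \right)} = 4 k^{2}$ ($L{\left(k,S \right)} = \left(2 k\right)^{2} = 4 k^{2}$)
$\left(y{\left(59 \right)} + L{\left(-157,-132 \right)}\right) + 18483 = \left(\sqrt{59 \left(1 + 59\right)} + 4 \left(-157\right)^{2}\right) + 18483 = \left(\sqrt{59 \cdot 60} + 4 \cdot 24649\right) + 18483 = \left(\sqrt{3540} + 98596\right) + 18483 = \left(2 \sqrt{885} + 98596\right) + 18483 = \left(98596 + 2 \sqrt{885}\right) + 18483 = 117079 + 2 \sqrt{885}$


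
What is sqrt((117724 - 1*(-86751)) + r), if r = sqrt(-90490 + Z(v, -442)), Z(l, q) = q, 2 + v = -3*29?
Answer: sqrt(204475 + 2*I*sqrt(22733)) ≈ 452.19 + 0.333*I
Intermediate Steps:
v = -89 (v = -2 - 3*29 = -2 - 87 = -89)
r = 2*I*sqrt(22733) (r = sqrt(-90490 - 442) = sqrt(-90932) = 2*I*sqrt(22733) ≈ 301.55*I)
sqrt((117724 - 1*(-86751)) + r) = sqrt((117724 - 1*(-86751)) + 2*I*sqrt(22733)) = sqrt((117724 + 86751) + 2*I*sqrt(22733)) = sqrt(204475 + 2*I*sqrt(22733))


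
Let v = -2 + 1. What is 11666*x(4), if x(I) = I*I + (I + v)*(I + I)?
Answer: 466640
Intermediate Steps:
v = -1
x(I) = I² + 2*I*(-1 + I) (x(I) = I*I + (I - 1)*(I + I) = I² + (-1 + I)*(2*I) = I² + 2*I*(-1 + I))
11666*x(4) = 11666*(4*(-2 + 3*4)) = 11666*(4*(-2 + 12)) = 11666*(4*10) = 11666*40 = 466640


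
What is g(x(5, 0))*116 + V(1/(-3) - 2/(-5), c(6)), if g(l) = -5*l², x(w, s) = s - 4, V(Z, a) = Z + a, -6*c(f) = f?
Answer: -139214/15 ≈ -9280.9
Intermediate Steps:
c(f) = -f/6
x(w, s) = -4 + s
g(x(5, 0))*116 + V(1/(-3) - 2/(-5), c(6)) = -5*(-4 + 0)²*116 + ((1/(-3) - 2/(-5)) - ⅙*6) = -5*(-4)²*116 + ((1*(-⅓) - 2*(-⅕)) - 1) = -5*16*116 + ((-⅓ + ⅖) - 1) = -80*116 + (1/15 - 1) = -9280 - 14/15 = -139214/15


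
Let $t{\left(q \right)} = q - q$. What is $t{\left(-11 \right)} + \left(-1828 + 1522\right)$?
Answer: $-306$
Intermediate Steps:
$t{\left(q \right)} = 0$
$t{\left(-11 \right)} + \left(-1828 + 1522\right) = 0 + \left(-1828 + 1522\right) = 0 - 306 = -306$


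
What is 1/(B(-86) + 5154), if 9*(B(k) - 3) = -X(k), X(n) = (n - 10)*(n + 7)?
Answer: 3/12943 ≈ 0.00023179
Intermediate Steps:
X(n) = (-10 + n)*(7 + n)
B(k) = 97/9 - k²/9 + k/3 (B(k) = 3 + (-(-70 + k² - 3*k))/9 = 3 + (70 - k² + 3*k)/9 = 3 + (70/9 - k²/9 + k/3) = 97/9 - k²/9 + k/3)
1/(B(-86) + 5154) = 1/((97/9 - ⅑*(-86)² + (⅓)*(-86)) + 5154) = 1/((97/9 - ⅑*7396 - 86/3) + 5154) = 1/((97/9 - 7396/9 - 86/3) + 5154) = 1/(-2519/3 + 5154) = 1/(12943/3) = 3/12943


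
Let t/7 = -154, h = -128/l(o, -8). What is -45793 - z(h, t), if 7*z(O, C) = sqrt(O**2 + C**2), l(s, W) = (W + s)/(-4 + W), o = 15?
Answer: -45793 - 2*sqrt(14825353)/49 ≈ -45950.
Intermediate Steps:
l(s, W) = (W + s)/(-4 + W)
h = 1536/7 (h = -128*(-4 - 8)/(-8 + 15) = -128/(7/(-12)) = -128/((-1/12*7)) = -128/(-7/12) = -128*(-12/7) = 1536/7 ≈ 219.43)
t = -1078 (t = 7*(-154) = -1078)
z(O, C) = sqrt(C**2 + O**2)/7 (z(O, C) = sqrt(O**2 + C**2)/7 = sqrt(C**2 + O**2)/7)
-45793 - z(h, t) = -45793 - sqrt((-1078)**2 + (1536/7)**2)/7 = -45793 - sqrt(1162084 + 2359296/49)/7 = -45793 - sqrt(59301412/49)/7 = -45793 - 2*sqrt(14825353)/7/7 = -45793 - 2*sqrt(14825353)/49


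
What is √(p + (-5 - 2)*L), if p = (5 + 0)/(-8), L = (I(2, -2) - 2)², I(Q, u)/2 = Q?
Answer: I*√458/4 ≈ 5.3502*I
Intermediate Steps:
I(Q, u) = 2*Q
L = 4 (L = (2*2 - 2)² = (4 - 2)² = 2² = 4)
p = -5/8 (p = 5*(-⅛) = -5/8 ≈ -0.62500)
√(p + (-5 - 2)*L) = √(-5/8 + (-5 - 2)*4) = √(-5/8 - 7*4) = √(-5/8 - 28) = √(-229/8) = I*√458/4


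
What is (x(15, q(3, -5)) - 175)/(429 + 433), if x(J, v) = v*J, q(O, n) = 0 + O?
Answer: -65/431 ≈ -0.15081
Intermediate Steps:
q(O, n) = O
x(J, v) = J*v
(x(15, q(3, -5)) - 175)/(429 + 433) = (15*3 - 175)/(429 + 433) = (45 - 175)/862 = -130*1/862 = -65/431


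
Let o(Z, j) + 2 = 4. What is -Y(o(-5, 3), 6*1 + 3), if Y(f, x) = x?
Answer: -9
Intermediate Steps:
o(Z, j) = 2 (o(Z, j) = -2 + 4 = 2)
-Y(o(-5, 3), 6*1 + 3) = -(6*1 + 3) = -(6 + 3) = -1*9 = -9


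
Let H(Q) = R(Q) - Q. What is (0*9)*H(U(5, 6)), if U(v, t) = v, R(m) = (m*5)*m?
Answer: 0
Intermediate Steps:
R(m) = 5*m**2 (R(m) = (5*m)*m = 5*m**2)
H(Q) = -Q + 5*Q**2 (H(Q) = 5*Q**2 - Q = -Q + 5*Q**2)
(0*9)*H(U(5, 6)) = (0*9)*(5*(-1 + 5*5)) = 0*(5*(-1 + 25)) = 0*(5*24) = 0*120 = 0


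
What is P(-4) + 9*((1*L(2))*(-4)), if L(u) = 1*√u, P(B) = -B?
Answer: 4 - 36*√2 ≈ -46.912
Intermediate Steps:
L(u) = √u
P(-4) + 9*((1*L(2))*(-4)) = -1*(-4) + 9*((1*√2)*(-4)) = 4 + 9*(√2*(-4)) = 4 + 9*(-4*√2) = 4 - 36*√2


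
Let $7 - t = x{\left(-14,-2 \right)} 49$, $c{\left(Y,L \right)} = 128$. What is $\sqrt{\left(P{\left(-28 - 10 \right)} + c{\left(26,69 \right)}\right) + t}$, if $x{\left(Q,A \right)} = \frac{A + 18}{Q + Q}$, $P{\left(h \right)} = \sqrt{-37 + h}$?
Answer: $\sqrt{163 + 5 i \sqrt{3}} \approx 12.772 + 0.33904 i$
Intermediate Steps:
$x{\left(Q,A \right)} = \frac{18 + A}{2 Q}$
$t = 35$ ($t = 7 - \frac{18 - 2}{2 \left(-14\right)} 49 = 7 - \frac{1}{2} \left(- \frac{1}{14}\right) 16 \cdot 49 = 7 - \left(- \frac{4}{7}\right) 49 = 7 - -28 = 7 + 28 = 35$)
$\sqrt{\left(P{\left(-28 - 10 \right)} + c{\left(26,69 \right)}\right) + t} = \sqrt{\left(\sqrt{-37 - 38} + 128\right) + 35} = \sqrt{\left(\sqrt{-75} + 128\right) + 35} = \sqrt{\left(5 i \sqrt{3} + 128\right) + 35} = \sqrt{\left(128 + 5 i \sqrt{3}\right) + 35} = \sqrt{163 + 5 i \sqrt{3}}$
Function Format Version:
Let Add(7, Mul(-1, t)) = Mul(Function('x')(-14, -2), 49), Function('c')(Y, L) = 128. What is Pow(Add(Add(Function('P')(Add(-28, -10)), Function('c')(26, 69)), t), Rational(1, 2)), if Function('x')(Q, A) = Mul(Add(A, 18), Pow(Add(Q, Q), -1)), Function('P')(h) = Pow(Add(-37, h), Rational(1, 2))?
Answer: Pow(Add(163, Mul(5, I, Pow(3, Rational(1, 2)))), Rational(1, 2)) ≈ Add(12.772, Mul(0.33904, I))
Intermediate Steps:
Function('x')(Q, A) = Mul(Rational(1, 2), Pow(Q, -1), Add(18, A)) (Function('x')(Q, A) = Mul(Add(18, A), Pow(Mul(2, Q), -1)) = Mul(Add(18, A), Mul(Rational(1, 2), Pow(Q, -1))) = Mul(Rational(1, 2), Pow(Q, -1), Add(18, A)))
t = 35 (t = Add(7, Mul(-1, Mul(Mul(Rational(1, 2), Pow(-14, -1), Add(18, -2)), 49))) = Add(7, Mul(-1, Mul(Mul(Rational(1, 2), Rational(-1, 14), 16), 49))) = Add(7, Mul(-1, Mul(Rational(-4, 7), 49))) = Add(7, Mul(-1, -28)) = Add(7, 28) = 35)
Pow(Add(Add(Function('P')(Add(-28, -10)), Function('c')(26, 69)), t), Rational(1, 2)) = Pow(Add(Add(Pow(Add(-37, Add(-28, -10)), Rational(1, 2)), 128), 35), Rational(1, 2)) = Pow(Add(Add(Pow(Add(-37, -38), Rational(1, 2)), 128), 35), Rational(1, 2)) = Pow(Add(Add(Pow(-75, Rational(1, 2)), 128), 35), Rational(1, 2)) = Pow(Add(Add(Mul(5, I, Pow(3, Rational(1, 2))), 128), 35), Rational(1, 2)) = Pow(Add(Add(128, Mul(5, I, Pow(3, Rational(1, 2)))), 35), Rational(1, 2)) = Pow(Add(163, Mul(5, I, Pow(3, Rational(1, 2)))), Rational(1, 2))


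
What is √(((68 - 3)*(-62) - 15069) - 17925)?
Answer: 4*I*√2314 ≈ 192.42*I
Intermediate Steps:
√(((68 - 3)*(-62) - 15069) - 17925) = √((65*(-62) - 15069) - 17925) = √((-4030 - 15069) - 17925) = √(-19099 - 17925) = √(-37024) = 4*I*√2314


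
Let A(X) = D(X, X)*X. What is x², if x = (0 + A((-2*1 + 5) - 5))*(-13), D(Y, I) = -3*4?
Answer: 97344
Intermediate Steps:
D(Y, I) = -12
A(X) = -12*X
x = -312 (x = (0 - 12*((-2*1 + 5) - 5))*(-13) = (0 - 12*((-2 + 5) - 5))*(-13) = (0 - 12*(3 - 5))*(-13) = (0 - 12*(-2))*(-13) = (0 + 24)*(-13) = 24*(-13) = -312)
x² = (-312)² = 97344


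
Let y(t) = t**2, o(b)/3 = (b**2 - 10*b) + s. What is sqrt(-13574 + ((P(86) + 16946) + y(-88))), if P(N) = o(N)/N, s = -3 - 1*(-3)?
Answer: 4*sqrt(709) ≈ 106.51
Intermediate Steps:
s = 0 (s = -3 + 3 = 0)
o(b) = -30*b + 3*b**2 (o(b) = 3*((b**2 - 10*b) + 0) = 3*(b**2 - 10*b) = -30*b + 3*b**2)
P(N) = -30 + 3*N (P(N) = (3*N*(-10 + N))/N = -30 + 3*N)
sqrt(-13574 + ((P(86) + 16946) + y(-88))) = sqrt(-13574 + (((-30 + 3*86) + 16946) + (-88)**2)) = sqrt(-13574 + (((-30 + 258) + 16946) + 7744)) = sqrt(-13574 + ((228 + 16946) + 7744)) = sqrt(-13574 + (17174 + 7744)) = sqrt(-13574 + 24918) = sqrt(11344) = 4*sqrt(709)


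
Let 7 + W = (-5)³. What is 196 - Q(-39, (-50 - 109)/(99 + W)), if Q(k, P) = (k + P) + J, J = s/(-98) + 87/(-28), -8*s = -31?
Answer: 2012225/8624 ≈ 233.33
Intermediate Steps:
s = 31/8 (s = -⅛*(-31) = 31/8 ≈ 3.8750)
W = -132 (W = -7 + (-5)³ = -7 - 125 = -132)
J = -2467/784 (J = (31/8)/(-98) + 87/(-28) = (31/8)*(-1/98) + 87*(-1/28) = -31/784 - 87/28 = -2467/784 ≈ -3.1467)
Q(k, P) = -2467/784 + P + k (Q(k, P) = (k + P) - 2467/784 = (P + k) - 2467/784 = -2467/784 + P + k)
196 - Q(-39, (-50 - 109)/(99 + W)) = 196 - (-2467/784 + (-50 - 109)/(99 - 132) - 39) = 196 - (-2467/784 - 159/(-33) - 39) = 196 - (-2467/784 - 159*(-1/33) - 39) = 196 - (-2467/784 + 53/11 - 39) = 196 - 1*(-321921/8624) = 196 + 321921/8624 = 2012225/8624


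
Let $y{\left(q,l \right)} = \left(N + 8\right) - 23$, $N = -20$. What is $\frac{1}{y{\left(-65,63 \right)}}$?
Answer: $- \frac{1}{35} \approx -0.028571$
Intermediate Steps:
$y{\left(q,l \right)} = -35$ ($y{\left(q,l \right)} = \left(-20 + 8\right) - 23 = -12 - 23 = -35$)
$\frac{1}{y{\left(-65,63 \right)}} = \frac{1}{-35} = - \frac{1}{35}$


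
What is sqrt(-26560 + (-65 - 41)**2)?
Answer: 2*I*sqrt(3831) ≈ 123.79*I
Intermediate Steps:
sqrt(-26560 + (-65 - 41)**2) = sqrt(-26560 + (-106)**2) = sqrt(-26560 + 11236) = sqrt(-15324) = 2*I*sqrt(3831)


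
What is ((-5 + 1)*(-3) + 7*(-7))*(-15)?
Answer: 555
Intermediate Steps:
((-5 + 1)*(-3) + 7*(-7))*(-15) = (-4*(-3) - 49)*(-15) = (12 - 49)*(-15) = -37*(-15) = 555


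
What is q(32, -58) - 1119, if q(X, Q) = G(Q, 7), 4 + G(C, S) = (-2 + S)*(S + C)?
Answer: -1378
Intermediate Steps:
G(C, S) = -4 + (-2 + S)*(C + S) (G(C, S) = -4 + (-2 + S)*(S + C) = -4 + (-2 + S)*(C + S))
q(X, Q) = 31 + 5*Q (q(X, Q) = -4 + 7² - 2*Q - 2*7 + Q*7 = -4 + 49 - 2*Q - 14 + 7*Q = 31 + 5*Q)
q(32, -58) - 1119 = (31 + 5*(-58)) - 1119 = (31 - 290) - 1119 = -259 - 1119 = -1378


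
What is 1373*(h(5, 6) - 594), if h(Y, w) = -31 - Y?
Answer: -864990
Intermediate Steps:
1373*(h(5, 6) - 594) = 1373*((-31 - 1*5) - 594) = 1373*((-31 - 5) - 594) = 1373*(-36 - 594) = 1373*(-630) = -864990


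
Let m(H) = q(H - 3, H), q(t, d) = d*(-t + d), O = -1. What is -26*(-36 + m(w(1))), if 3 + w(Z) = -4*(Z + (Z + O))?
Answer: 1482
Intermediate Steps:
q(t, d) = d*(d - t)
w(Z) = 1 - 8*Z (w(Z) = -3 - 4*(Z + (Z - 1)) = -3 - 4*(Z + (-1 + Z)) = -3 - 4*(-1 + 2*Z) = -3 + (4 - 8*Z) = 1 - 8*Z)
m(H) = 3*H (m(H) = H*(H - (H - 3)) = H*(H - (-3 + H)) = H*(H + (3 - H)) = H*3 = 3*H)
-26*(-36 + m(w(1))) = -26*(-36 + 3*(1 - 8*1)) = -26*(-36 + 3*(1 - 8)) = -26*(-36 + 3*(-7)) = -26*(-36 - 21) = -26*(-57) = 1482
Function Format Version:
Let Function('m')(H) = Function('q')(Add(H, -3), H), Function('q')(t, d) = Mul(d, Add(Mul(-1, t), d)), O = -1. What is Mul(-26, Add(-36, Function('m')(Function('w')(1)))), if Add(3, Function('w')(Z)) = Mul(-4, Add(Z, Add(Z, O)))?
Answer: 1482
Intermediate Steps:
Function('q')(t, d) = Mul(d, Add(d, Mul(-1, t)))
Function('w')(Z) = Add(1, Mul(-8, Z)) (Function('w')(Z) = Add(-3, Mul(-4, Add(Z, Add(Z, -1)))) = Add(-3, Mul(-4, Add(Z, Add(-1, Z)))) = Add(-3, Mul(-4, Add(-1, Mul(2, Z)))) = Add(-3, Add(4, Mul(-8, Z))) = Add(1, Mul(-8, Z)))
Function('m')(H) = Mul(3, H) (Function('m')(H) = Mul(H, Add(H, Mul(-1, Add(H, -3)))) = Mul(H, Add(H, Mul(-1, Add(-3, H)))) = Mul(H, Add(H, Add(3, Mul(-1, H)))) = Mul(H, 3) = Mul(3, H))
Mul(-26, Add(-36, Function('m')(Function('w')(1)))) = Mul(-26, Add(-36, Mul(3, Add(1, Mul(-8, 1))))) = Mul(-26, Add(-36, Mul(3, Add(1, -8)))) = Mul(-26, Add(-36, Mul(3, -7))) = Mul(-26, Add(-36, -21)) = Mul(-26, -57) = 1482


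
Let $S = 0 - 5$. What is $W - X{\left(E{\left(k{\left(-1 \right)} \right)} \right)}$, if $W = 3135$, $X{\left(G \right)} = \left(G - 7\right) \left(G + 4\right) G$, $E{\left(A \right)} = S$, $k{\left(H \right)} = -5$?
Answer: $3195$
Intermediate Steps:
$S = -5$
$E{\left(A \right)} = -5$
$X{\left(G \right)} = G \left(-7 + G\right) \left(4 + G\right)$ ($X{\left(G \right)} = \left(-7 + G\right) \left(4 + G\right) G = G \left(-7 + G\right) \left(4 + G\right)$)
$W - X{\left(E{\left(k{\left(-1 \right)} \right)} \right)} = 3135 - - 5 \left(-28 + \left(-5\right)^{2} - -15\right) = 3135 - - 5 \left(-28 + 25 + 15\right) = 3135 - \left(-5\right) 12 = 3135 - -60 = 3135 + 60 = 3195$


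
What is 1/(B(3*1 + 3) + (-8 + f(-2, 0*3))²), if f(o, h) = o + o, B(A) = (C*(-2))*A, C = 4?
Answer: 1/96 ≈ 0.010417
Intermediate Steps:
B(A) = -8*A (B(A) = (4*(-2))*A = -8*A)
f(o, h) = 2*o
1/(B(3*1 + 3) + (-8 + f(-2, 0*3))²) = 1/(-8*(3*1 + 3) + (-8 + 2*(-2))²) = 1/(-8*(3 + 3) + (-8 - 4)²) = 1/(-8*6 + (-12)²) = 1/(-48 + 144) = 1/96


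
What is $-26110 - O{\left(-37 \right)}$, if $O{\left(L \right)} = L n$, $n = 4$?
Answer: $-25962$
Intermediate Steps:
$O{\left(L \right)} = 4 L$ ($O{\left(L \right)} = L 4 = 4 L$)
$-26110 - O{\left(-37 \right)} = -26110 - 4 \left(-37\right) = -26110 - -148 = -26110 + 148 = -25962$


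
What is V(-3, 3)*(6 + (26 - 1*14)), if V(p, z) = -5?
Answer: -90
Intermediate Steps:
V(-3, 3)*(6 + (26 - 1*14)) = -5*(6 + (26 - 1*14)) = -5*(6 + (26 - 14)) = -5*(6 + 12) = -5*18 = -90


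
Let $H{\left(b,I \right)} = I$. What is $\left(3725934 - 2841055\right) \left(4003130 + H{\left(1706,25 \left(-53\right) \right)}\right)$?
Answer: $3541113206595$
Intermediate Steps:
$\left(3725934 - 2841055\right) \left(4003130 + H{\left(1706,25 \left(-53\right) \right)}\right) = \left(3725934 - 2841055\right) \left(4003130 + 25 \left(-53\right)\right) = 884879 \left(4003130 - 1325\right) = 884879 \cdot 4001805 = 3541113206595$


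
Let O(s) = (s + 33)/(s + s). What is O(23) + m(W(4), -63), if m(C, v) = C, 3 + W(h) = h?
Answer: 51/23 ≈ 2.2174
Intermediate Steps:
W(h) = -3 + h
O(s) = (33 + s)/(2*s) (O(s) = (33 + s)/((2*s)) = (33 + s)*(1/(2*s)) = (33 + s)/(2*s))
O(23) + m(W(4), -63) = (½)*(33 + 23)/23 + (-3 + 4) = (½)*(1/23)*56 + 1 = 28/23 + 1 = 51/23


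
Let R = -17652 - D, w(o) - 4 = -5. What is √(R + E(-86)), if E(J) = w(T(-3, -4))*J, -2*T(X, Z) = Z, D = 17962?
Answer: 2*I*√8882 ≈ 188.49*I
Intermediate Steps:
T(X, Z) = -Z/2
w(o) = -1 (w(o) = 4 - 5 = -1)
E(J) = -J
R = -35614 (R = -17652 - 1*17962 = -17652 - 17962 = -35614)
√(R + E(-86)) = √(-35614 - 1*(-86)) = √(-35614 + 86) = √(-35528) = 2*I*√8882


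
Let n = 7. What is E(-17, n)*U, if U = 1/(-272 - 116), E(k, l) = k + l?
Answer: 5/194 ≈ 0.025773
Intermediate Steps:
U = -1/388 (U = 1/(-388) = -1/388 ≈ -0.0025773)
E(-17, n)*U = (-17 + 7)*(-1/388) = -10*(-1/388) = 5/194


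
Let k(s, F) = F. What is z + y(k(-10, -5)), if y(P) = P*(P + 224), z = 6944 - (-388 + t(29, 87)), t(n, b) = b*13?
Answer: 5106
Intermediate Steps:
t(n, b) = 13*b
z = 6201 (z = 6944 - (-388 + 13*87) = 6944 - (-388 + 1131) = 6944 - 1*743 = 6944 - 743 = 6201)
y(P) = P*(224 + P)
z + y(k(-10, -5)) = 6201 - 5*(224 - 5) = 6201 - 5*219 = 6201 - 1095 = 5106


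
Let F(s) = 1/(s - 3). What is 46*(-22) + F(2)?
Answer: -1013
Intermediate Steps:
F(s) = 1/(-3 + s)
46*(-22) + F(2) = 46*(-22) + 1/(-3 + 2) = -1012 + 1/(-1) = -1012 - 1 = -1013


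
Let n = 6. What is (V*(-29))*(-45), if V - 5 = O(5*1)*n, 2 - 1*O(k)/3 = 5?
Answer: -63945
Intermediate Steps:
O(k) = -9 (O(k) = 6 - 3*5 = 6 - 15 = -9)
V = -49 (V = 5 - 9*6 = 5 - 54 = -49)
(V*(-29))*(-45) = -49*(-29)*(-45) = 1421*(-45) = -63945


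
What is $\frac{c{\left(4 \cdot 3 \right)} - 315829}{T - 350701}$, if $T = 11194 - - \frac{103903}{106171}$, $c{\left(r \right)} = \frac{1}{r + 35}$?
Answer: $\frac{787999144751}{847073804159} \approx 0.93026$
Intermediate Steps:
$c{\left(r \right)} = \frac{1}{35 + r}$
$T = \frac{1188582077}{106171}$ ($T = 11194 - \left(-103903\right) \frac{1}{106171} = 11194 - - \frac{103903}{106171} = 11194 + \frac{103903}{106171} = \frac{1188582077}{106171} \approx 11195.0$)
$\frac{c{\left(4 \cdot 3 \right)} - 315829}{T - 350701} = \frac{\frac{1}{35 + 4 \cdot 3} - 315829}{\frac{1188582077}{106171} - 350701} = \frac{\frac{1}{35 + 12} - 315829}{- \frac{36045693794}{106171}} = \left(\frac{1}{47} - 315829\right) \left(- \frac{106171}{36045693794}\right) = \left(- \frac{14843962}{47}\right) \left(- \frac{106171}{36045693794}\right) = \frac{787999144751}{847073804159}$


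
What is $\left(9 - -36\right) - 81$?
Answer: $-36$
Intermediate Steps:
$\left(9 - -36\right) - 81 = \left(9 + 36\right) - 81 = 45 - 81 = -36$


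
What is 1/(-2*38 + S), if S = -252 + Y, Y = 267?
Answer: -1/61 ≈ -0.016393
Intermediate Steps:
S = 15 (S = -252 + 267 = 15)
1/(-2*38 + S) = 1/(-2*38 + 15) = 1/(-76 + 15) = 1/(-61) = -1/61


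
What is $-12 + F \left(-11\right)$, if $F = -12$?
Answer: $120$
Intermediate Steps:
$-12 + F \left(-11\right) = -12 - -132 = -12 + 132 = 120$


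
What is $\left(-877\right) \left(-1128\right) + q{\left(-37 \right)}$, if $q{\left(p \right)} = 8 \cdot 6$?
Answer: $989304$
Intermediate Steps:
$q{\left(p \right)} = 48$
$\left(-877\right) \left(-1128\right) + q{\left(-37 \right)} = \left(-877\right) \left(-1128\right) + 48 = 989256 + 48 = 989304$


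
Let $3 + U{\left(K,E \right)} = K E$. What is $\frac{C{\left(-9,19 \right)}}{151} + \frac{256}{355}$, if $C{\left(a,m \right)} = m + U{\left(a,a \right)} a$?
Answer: $- \frac{203809}{53605} \approx -3.8021$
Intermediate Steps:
$U{\left(K,E \right)} = -3 + E K$ ($U{\left(K,E \right)} = -3 + K E = -3 + E K$)
$C{\left(a,m \right)} = m + a \left(-3 + a^{2}\right)$ ($C{\left(a,m \right)} = m + \left(-3 + a a\right) a = m + \left(-3 + a^{2}\right) a = m + a \left(-3 + a^{2}\right)$)
$\frac{C{\left(-9,19 \right)}}{151} + \frac{256}{355} = \frac{19 - 9 \left(-3 + \left(-9\right)^{2}\right)}{151} + \frac{256}{355} = \left(19 - 9 \left(-3 + 81\right)\right) \frac{1}{151} + 256 \cdot \frac{1}{355} = \left(19 - 702\right) \frac{1}{151} + \frac{256}{355} = \left(-683\right) \frac{1}{151} + \frac{256}{355} = - \frac{683}{151} + \frac{256}{355} = - \frac{203809}{53605}$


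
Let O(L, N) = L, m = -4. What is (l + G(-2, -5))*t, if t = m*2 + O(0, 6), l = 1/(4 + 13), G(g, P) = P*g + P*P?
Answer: -4768/17 ≈ -280.47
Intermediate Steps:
G(g, P) = P² + P*g (G(g, P) = P*g + P² = P² + P*g)
l = 1/17 ≈ 0.058824
t = -8 (t = -4*2 + 0 = -8 + 0 = -8)
(l + G(-2, -5))*t = (1/17 - 5*(-5 - 2))*(-8) = (1/17 - 5*(-7))*(-8) = (1/17 + 35)*(-8) = (596/17)*(-8) = -4768/17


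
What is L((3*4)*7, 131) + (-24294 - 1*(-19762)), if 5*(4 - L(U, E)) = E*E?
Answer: -39801/5 ≈ -7960.2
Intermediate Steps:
L(U, E) = 4 - E²/5 (L(U, E) = 4 - E*E/5 = 4 - E²/5)
L((3*4)*7, 131) + (-24294 - 1*(-19762)) = (4 - ⅕*131²) + (-24294 - 1*(-19762)) = (4 - ⅕*17161) + (-24294 + 19762) = (4 - 17161/5) - 4532 = -17141/5 - 4532 = -39801/5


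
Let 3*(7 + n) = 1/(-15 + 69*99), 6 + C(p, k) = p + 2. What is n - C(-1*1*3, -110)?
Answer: 1/20448 ≈ 4.8905e-5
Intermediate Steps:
C(p, k) = -4 + p (C(p, k) = -6 + (p + 2) = -6 + (2 + p) = -4 + p)
n = -143135/20448 (n = -7 + 1/(3*(-15 + 69*99)) = -7 + 1/(3*(-15 + 6831)) = -7 + (1/3)/6816 = -7 + (1/3)*(1/6816) = -7 + 1/20448 = -143135/20448 ≈ -7.0000)
n - C(-1*1*3, -110) = -143135/20448 - (-4 - 1*1*3) = -143135/20448 - (-4 - 1*3) = -143135/20448 - (-4 - 3) = -143135/20448 - 1*(-7) = -143135/20448 + 7 = 1/20448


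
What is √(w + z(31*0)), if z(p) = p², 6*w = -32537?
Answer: I*√195222/6 ≈ 73.64*I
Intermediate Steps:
w = -32537/6 (w = (⅙)*(-32537) = -32537/6 ≈ -5422.8)
√(w + z(31*0)) = √(-32537/6 + (31*0)²) = √(-32537/6 + 0²) = √(-32537/6 + 0) = √(-32537/6) = I*√195222/6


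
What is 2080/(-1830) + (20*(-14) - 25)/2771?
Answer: -632183/507093 ≈ -1.2467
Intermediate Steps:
2080/(-1830) + (20*(-14) - 25)/2771 = 2080*(-1/1830) + (-280 - 25)*(1/2771) = -208/183 - 305*1/2771 = -208/183 - 305/2771 = -632183/507093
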